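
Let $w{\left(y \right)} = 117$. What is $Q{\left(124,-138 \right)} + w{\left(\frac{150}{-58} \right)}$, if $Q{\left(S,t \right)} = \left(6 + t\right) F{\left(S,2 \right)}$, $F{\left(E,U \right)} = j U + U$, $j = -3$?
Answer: $645$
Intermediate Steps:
$F{\left(E,U \right)} = - 2 U$ ($F{\left(E,U \right)} = - 3 U + U = - 2 U$)
$Q{\left(S,t \right)} = -24 - 4 t$ ($Q{\left(S,t \right)} = \left(6 + t\right) \left(\left(-2\right) 2\right) = \left(6 + t\right) \left(-4\right) = -24 - 4 t$)
$Q{\left(124,-138 \right)} + w{\left(\frac{150}{-58} \right)} = \left(-24 - -552\right) + 117 = \left(-24 + 552\right) + 117 = 528 + 117 = 645$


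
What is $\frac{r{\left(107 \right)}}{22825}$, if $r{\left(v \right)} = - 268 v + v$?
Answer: $- \frac{28569}{22825} \approx -1.2517$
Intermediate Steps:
$r{\left(v \right)} = - 267 v$
$\frac{r{\left(107 \right)}}{22825} = \frac{\left(-267\right) 107}{22825} = \left(-28569\right) \frac{1}{22825} = - \frac{28569}{22825}$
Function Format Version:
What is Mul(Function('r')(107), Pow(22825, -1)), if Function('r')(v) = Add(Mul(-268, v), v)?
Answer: Rational(-28569, 22825) ≈ -1.2517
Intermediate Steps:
Function('r')(v) = Mul(-267, v)
Mul(Function('r')(107), Pow(22825, -1)) = Mul(Mul(-267, 107), Pow(22825, -1)) = Mul(-28569, Rational(1, 22825)) = Rational(-28569, 22825)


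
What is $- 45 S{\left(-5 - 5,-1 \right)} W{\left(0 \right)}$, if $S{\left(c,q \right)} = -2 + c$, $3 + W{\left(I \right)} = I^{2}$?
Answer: $-1620$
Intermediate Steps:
$W{\left(I \right)} = -3 + I^{2}$
$- 45 S{\left(-5 - 5,-1 \right)} W{\left(0 \right)} = - 45 \left(-2 - 10\right) \left(-3 + 0^{2}\right) = - 45 \left(-2 - 10\right) \left(-3 + 0\right) = - 45 \left(-2 - 10\right) \left(-3\right) = \left(-45\right) \left(-12\right) \left(-3\right) = 540 \left(-3\right) = -1620$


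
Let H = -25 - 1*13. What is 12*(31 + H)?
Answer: -84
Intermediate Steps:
H = -38 (H = -25 - 13 = -38)
12*(31 + H) = 12*(31 - 38) = 12*(-7) = -84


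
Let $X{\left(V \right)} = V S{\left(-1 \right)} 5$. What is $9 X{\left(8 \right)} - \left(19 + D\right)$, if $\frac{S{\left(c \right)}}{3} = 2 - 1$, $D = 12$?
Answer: $1049$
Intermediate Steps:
$S{\left(c \right)} = 3$ ($S{\left(c \right)} = 3 \left(2 - 1\right) = 3 \cdot 1 = 3$)
$X{\left(V \right)} = 15 V$ ($X{\left(V \right)} = V 3 \cdot 5 = 3 V 5 = 15 V$)
$9 X{\left(8 \right)} - \left(19 + D\right) = 9 \cdot 15 \cdot 8 - 31 = 9 \cdot 120 - 31 = 1080 - 31 = 1049$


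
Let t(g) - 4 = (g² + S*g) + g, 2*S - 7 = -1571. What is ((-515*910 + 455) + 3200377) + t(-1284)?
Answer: 5383646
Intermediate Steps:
S = -782 (S = 7/2 + (½)*(-1571) = 7/2 - 1571/2 = -782)
t(g) = 4 + g² - 781*g (t(g) = 4 + ((g² - 782*g) + g) = 4 + (g² - 781*g) = 4 + g² - 781*g)
((-515*910 + 455) + 3200377) + t(-1284) = ((-515*910 + 455) + 3200377) + (4 + (-1284)² - 781*(-1284)) = ((-468650 + 455) + 3200377) + (4 + 1648656 + 1002804) = (-468195 + 3200377) + 2651464 = 2732182 + 2651464 = 5383646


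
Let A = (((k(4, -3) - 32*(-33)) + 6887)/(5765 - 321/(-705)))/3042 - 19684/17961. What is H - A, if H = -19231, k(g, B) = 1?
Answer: -39542654745320993/2056310508369 ≈ -19230.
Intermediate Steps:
A = -2252641123246/2056310508369 (A = (((1 - 32*(-33)) + 6887)/(5765 - 321/(-705)))/3042 - 19684/17961 = (((1 + 1056) + 6887)/(5765 - 321*(-1/705)))*(1/3042) - 19684*1/17961 = ((1057 + 6887)/(5765 + 107/235))*(1/3042) - 19684/17961 = (7944/(1354882/235))*(1/3042) - 19684/17961 = (7944*(235/1354882))*(1/3042) - 19684/17961 = (933420/677441)*(1/3042) - 19684/17961 = 155570/343462587 - 19684/17961 = -2252641123246/2056310508369 ≈ -1.0955)
H - A = -19231 - 1*(-2252641123246/2056310508369) = -19231 + 2252641123246/2056310508369 = -39542654745320993/2056310508369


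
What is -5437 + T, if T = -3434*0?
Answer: -5437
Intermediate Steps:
T = 0
-5437 + T = -5437 + 0 = -5437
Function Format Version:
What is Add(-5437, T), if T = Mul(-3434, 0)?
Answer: -5437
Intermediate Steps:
T = 0
Add(-5437, T) = Add(-5437, 0) = -5437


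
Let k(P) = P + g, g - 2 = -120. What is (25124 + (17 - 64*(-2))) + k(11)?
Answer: 25162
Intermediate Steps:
g = -118 (g = 2 - 120 = -118)
k(P) = -118 + P (k(P) = P - 118 = -118 + P)
(25124 + (17 - 64*(-2))) + k(11) = (25124 + (17 - 64*(-2))) + (-118 + 11) = (25124 + (17 + 128)) - 107 = (25124 + 145) - 107 = 25269 - 107 = 25162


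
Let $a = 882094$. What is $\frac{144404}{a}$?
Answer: $\frac{72202}{441047} \approx 0.16371$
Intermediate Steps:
$\frac{144404}{a} = \frac{144404}{882094} = 144404 \cdot \frac{1}{882094} = \frac{72202}{441047}$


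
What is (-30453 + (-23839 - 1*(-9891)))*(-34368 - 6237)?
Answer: 1802902605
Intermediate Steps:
(-30453 + (-23839 - 1*(-9891)))*(-34368 - 6237) = (-30453 + (-23839 + 9891))*(-40605) = (-30453 - 13948)*(-40605) = -44401*(-40605) = 1802902605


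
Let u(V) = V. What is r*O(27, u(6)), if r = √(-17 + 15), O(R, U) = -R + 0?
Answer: -27*I*√2 ≈ -38.184*I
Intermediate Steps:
O(R, U) = -R
r = I*√2 (r = √(-2) = I*√2 ≈ 1.4142*I)
r*O(27, u(6)) = (I*√2)*(-1*27) = (I*√2)*(-27) = -27*I*√2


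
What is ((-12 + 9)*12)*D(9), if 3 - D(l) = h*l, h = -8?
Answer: -2700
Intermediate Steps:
D(l) = 3 + 8*l (D(l) = 3 - (-8)*l = 3 + 8*l)
((-12 + 9)*12)*D(9) = ((-12 + 9)*12)*(3 + 8*9) = (-3*12)*(3 + 72) = -36*75 = -2700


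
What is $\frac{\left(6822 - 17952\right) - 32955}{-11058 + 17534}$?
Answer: $- \frac{44085}{6476} \approx -6.8074$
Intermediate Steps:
$\frac{\left(6822 - 17952\right) - 32955}{-11058 + 17534} = \frac{\left(6822 - 17952\right) - 32955}{6476} = \left(-11130 - 32955\right) \frac{1}{6476} = \left(-44085\right) \frac{1}{6476} = - \frac{44085}{6476}$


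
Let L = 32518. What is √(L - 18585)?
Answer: √13933 ≈ 118.04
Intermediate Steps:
√(L - 18585) = √(32518 - 18585) = √13933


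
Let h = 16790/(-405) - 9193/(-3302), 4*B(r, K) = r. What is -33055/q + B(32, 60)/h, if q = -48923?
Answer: 237223483157/506034218809 ≈ 0.46879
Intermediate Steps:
B(r, K) = r/4
h = -10343483/267462 (h = 16790*(-1/405) - 9193*(-1/3302) = -3358/81 + 9193/3302 = -10343483/267462 ≈ -38.673)
-33055/q + B(32, 60)/h = -33055/(-48923) + ((¼)*32)/(-10343483/267462) = -33055*(-1/48923) + 8*(-267462/10343483) = 33055/48923 - 2139696/10343483 = 237223483157/506034218809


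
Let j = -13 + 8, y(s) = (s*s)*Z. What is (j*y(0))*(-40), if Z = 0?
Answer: 0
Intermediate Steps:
y(s) = 0 (y(s) = (s*s)*0 = s²*0 = 0)
j = -5
(j*y(0))*(-40) = -5*0*(-40) = 0*(-40) = 0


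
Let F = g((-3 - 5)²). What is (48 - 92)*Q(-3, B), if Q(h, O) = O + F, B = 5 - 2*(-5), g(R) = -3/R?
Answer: -10527/16 ≈ -657.94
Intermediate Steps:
F = -3/64 (F = -3/(-3 - 5)² = -3/((-8)²) = -3/64 ≈ -0.046875)
B = 15 (B = 5 + 10 = 15)
Q(h, O) = -3/64 + O (Q(h, O) = O - 3/64 = -3/64 + O)
(48 - 92)*Q(-3, B) = (48 - 92)*(-3/64 + 15) = -44*957/64 = -10527/16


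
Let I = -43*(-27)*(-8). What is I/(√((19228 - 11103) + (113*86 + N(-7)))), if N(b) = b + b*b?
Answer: -9288*√365/2555 ≈ -69.451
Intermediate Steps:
N(b) = b + b²
I = -9288 (I = 1161*(-8) = -9288)
I/(√((19228 - 11103) + (113*86 + N(-7)))) = -9288/√((19228 - 11103) + (113*86 - 7*(1 - 7))) = -9288/√(8125 + (9718 - 7*(-6))) = -9288/√(8125 + (9718 + 42)) = -9288/√(8125 + 9760) = -9288*√365/2555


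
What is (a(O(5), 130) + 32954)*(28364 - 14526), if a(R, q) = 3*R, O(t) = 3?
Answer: 456141994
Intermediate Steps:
(a(O(5), 130) + 32954)*(28364 - 14526) = (3*3 + 32954)*(28364 - 14526) = (9 + 32954)*13838 = 32963*13838 = 456141994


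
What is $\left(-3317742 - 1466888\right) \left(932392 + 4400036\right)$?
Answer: $-25513694981640$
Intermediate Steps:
$\left(-3317742 - 1466888\right) \left(932392 + 4400036\right) = \left(-4784630\right) 5332428 = -25513694981640$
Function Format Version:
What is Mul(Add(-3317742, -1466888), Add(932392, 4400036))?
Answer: -25513694981640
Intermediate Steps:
Mul(Add(-3317742, -1466888), Add(932392, 4400036)) = Mul(-4784630, 5332428) = -25513694981640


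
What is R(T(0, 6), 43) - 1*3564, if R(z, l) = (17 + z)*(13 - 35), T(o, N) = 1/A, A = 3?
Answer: -11836/3 ≈ -3945.3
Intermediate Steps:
T(o, N) = ⅓ (T(o, N) = 1/3 = ⅓)
R(z, l) = -374 - 22*z (R(z, l) = (17 + z)*(-22) = -374 - 22*z)
R(T(0, 6), 43) - 1*3564 = (-374 - 22*⅓) - 1*3564 = (-374 - 22/3) - 3564 = -1144/3 - 3564 = -11836/3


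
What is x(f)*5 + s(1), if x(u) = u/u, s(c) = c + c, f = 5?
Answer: 7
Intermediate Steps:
s(c) = 2*c
x(u) = 1
x(f)*5 + s(1) = 1*5 + 2*1 = 5 + 2 = 7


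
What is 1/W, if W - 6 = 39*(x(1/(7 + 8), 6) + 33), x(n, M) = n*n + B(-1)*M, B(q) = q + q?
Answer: 75/61888 ≈ 0.0012119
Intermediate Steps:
B(q) = 2*q
x(n, M) = n² - 2*M (x(n, M) = n*n + (2*(-1))*M = n² - 2*M)
W = 61888/75 (W = 6 + 39*(((1/(7 + 8))² - 2*6) + 33) = 6 + 39*(((1/15)² - 12) + 33) = 6 + 39*((1/225 - 12) + 33) = 6 + 39*(-2699/225 + 33) = 6 + 39*(4726/225) = 6 + 61438/75 = 61888/75 ≈ 825.17)
1/W = 1/(61888/75) = 75/61888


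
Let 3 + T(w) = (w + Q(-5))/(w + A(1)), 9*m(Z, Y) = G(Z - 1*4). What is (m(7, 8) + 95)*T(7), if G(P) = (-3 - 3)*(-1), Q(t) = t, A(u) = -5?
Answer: -574/3 ≈ -191.33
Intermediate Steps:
G(P) = 6 (G(P) = -6*(-1) = 6)
m(Z, Y) = ⅔ (m(Z, Y) = (⅑)*6 = ⅔)
T(w) = -2 (T(w) = -3 + (w - 5)/(w - 5) = -3 + (-5 + w)/(-5 + w) = -3 + 1 = -2)
(m(7, 8) + 95)*T(7) = (⅔ + 95)*(-2) = (287/3)*(-2) = -574/3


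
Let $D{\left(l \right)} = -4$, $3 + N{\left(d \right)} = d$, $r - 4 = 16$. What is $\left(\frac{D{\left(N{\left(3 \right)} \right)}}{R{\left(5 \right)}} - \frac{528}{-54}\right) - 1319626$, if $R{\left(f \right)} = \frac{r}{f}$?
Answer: $- \frac{11876555}{9} \approx -1.3196 \cdot 10^{6}$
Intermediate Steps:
$r = 20$ ($r = 4 + 16 = 20$)
$N{\left(d \right)} = -3 + d$
$R{\left(f \right)} = \frac{20}{f}$
$\left(\frac{D{\left(N{\left(3 \right)} \right)}}{R{\left(5 \right)}} - \frac{528}{-54}\right) - 1319626 = \left(- \frac{4}{20 \cdot \frac{1}{5}} - \frac{528}{-54}\right) - 1319626 = \left(- \frac{4}{20 \cdot \frac{1}{5}} - - \frac{88}{9}\right) - 1319626 = \left(- \frac{4}{4} + \frac{88}{9}\right) - 1319626 = \left(\left(-4\right) \frac{1}{4} + \frac{88}{9}\right) - 1319626 = \left(-1 + \frac{88}{9}\right) - 1319626 = \frac{79}{9} - 1319626 = - \frac{11876555}{9}$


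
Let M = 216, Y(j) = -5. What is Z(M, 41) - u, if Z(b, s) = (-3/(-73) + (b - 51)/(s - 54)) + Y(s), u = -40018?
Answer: 37960331/949 ≈ 40000.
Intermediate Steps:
Z(b, s) = -362/73 + (-51 + b)/(-54 + s) (Z(b, s) = (-3/(-73) + (b - 51)/(s - 54)) - 5 = (-3*(-1/73) + (-51 + b)/(-54 + s)) - 5 = (3/73 + (-51 + b)/(-54 + s)) - 5 = -362/73 + (-51 + b)/(-54 + s))
Z(M, 41) - u = (15825 - 362*41 + 73*216)/(73*(-54 + 41)) - 1*(-40018) = (1/73)*(15825 - 14842 + 15768)/(-13) + 40018 = (1/73)*(-1/13)*16751 + 40018 = -16751/949 + 40018 = 37960331/949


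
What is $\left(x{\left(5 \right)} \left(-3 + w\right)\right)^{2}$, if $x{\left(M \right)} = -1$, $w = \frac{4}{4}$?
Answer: $4$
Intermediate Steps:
$w = 1$ ($w = 4 \cdot \frac{1}{4} = 1$)
$\left(x{\left(5 \right)} \left(-3 + w\right)\right)^{2} = \left(- (-3 + 1)\right)^{2} = \left(\left(-1\right) \left(-2\right)\right)^{2} = 2^{2} = 4$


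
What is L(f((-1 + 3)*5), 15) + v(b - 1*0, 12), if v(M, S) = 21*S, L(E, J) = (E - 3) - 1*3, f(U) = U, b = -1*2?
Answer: 256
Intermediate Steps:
b = -2
L(E, J) = -6 + E (L(E, J) = (-3 + E) - 3 = -6 + E)
L(f((-1 + 3)*5), 15) + v(b - 1*0, 12) = (-6 + (-1 + 3)*5) + 21*12 = (-6 + 2*5) + 252 = (-6 + 10) + 252 = 4 + 252 = 256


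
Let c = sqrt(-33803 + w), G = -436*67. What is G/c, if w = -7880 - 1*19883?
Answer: 14606*I*sqrt(61566)/30783 ≈ 117.73*I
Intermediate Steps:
w = -27763 (w = -7880 - 19883 = -27763)
G = -29212
c = I*sqrt(61566) (c = sqrt(-33803 - 27763) = sqrt(-61566) = I*sqrt(61566) ≈ 248.13*I)
G/c = -29212*(-I*sqrt(61566)/61566) = -(-14606)*I*sqrt(61566)/30783 = 14606*I*sqrt(61566)/30783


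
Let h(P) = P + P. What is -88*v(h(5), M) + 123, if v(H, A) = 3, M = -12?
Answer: -141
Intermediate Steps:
h(P) = 2*P
-88*v(h(5), M) + 123 = -88*3 + 123 = -264 + 123 = -141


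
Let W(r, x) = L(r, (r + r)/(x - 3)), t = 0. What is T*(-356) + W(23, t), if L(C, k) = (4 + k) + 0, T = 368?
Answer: -393058/3 ≈ -1.3102e+5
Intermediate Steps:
L(C, k) = 4 + k
W(r, x) = 4 + 2*r/(-3 + x) (W(r, x) = 4 + (r + r)/(x - 3) = 4 + (2*r)/(-3 + x) = 4 + 2*r/(-3 + x))
T*(-356) + W(23, t) = 368*(-356) + 2*(-6 + 23 + 2*0)/(-3 + 0) = -131008 + 2*(-6 + 23 + 0)/(-3) = -131008 + 2*(-⅓)*17 = -131008 - 34/3 = -393058/3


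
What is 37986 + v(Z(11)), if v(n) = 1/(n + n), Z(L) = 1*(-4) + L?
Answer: 531805/14 ≈ 37986.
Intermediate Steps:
Z(L) = -4 + L
v(n) = 1/(2*n)
37986 + v(Z(11)) = 37986 + 1/(2*(-4 + 11)) = 37986 + (1/2)/7 = 37986 + (1/2)*(1/7) = 37986 + 1/14 = 531805/14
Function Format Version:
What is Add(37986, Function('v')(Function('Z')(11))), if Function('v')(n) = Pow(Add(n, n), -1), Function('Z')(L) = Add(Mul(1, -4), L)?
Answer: Rational(531805, 14) ≈ 37986.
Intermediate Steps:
Function('Z')(L) = Add(-4, L)
Function('v')(n) = Mul(Rational(1, 2), Pow(n, -1)) (Function('v')(n) = Pow(Mul(2, n), -1) = Mul(Rational(1, 2), Pow(n, -1)))
Add(37986, Function('v')(Function('Z')(11))) = Add(37986, Mul(Rational(1, 2), Pow(Add(-4, 11), -1))) = Add(37986, Mul(Rational(1, 2), Pow(7, -1))) = Add(37986, Mul(Rational(1, 2), Rational(1, 7))) = Add(37986, Rational(1, 14)) = Rational(531805, 14)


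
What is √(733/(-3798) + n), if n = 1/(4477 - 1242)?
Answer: I*√3231981272690/4095510 ≈ 0.43896*I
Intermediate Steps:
n = 1/3235 ≈ 0.00030912
√(733/(-3798) + n) = √(733/(-3798) + 1/3235) = √(733*(-1/3798) + 1/3235) = √(-733/3798 + 1/3235) = √(-2367457/12286530) = I*√3231981272690/4095510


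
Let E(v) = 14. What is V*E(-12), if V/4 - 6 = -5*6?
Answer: -1344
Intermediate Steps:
V = -96 (V = 24 + 4*(-5*6) = 24 + 4*(-30) = 24 - 120 = -96)
V*E(-12) = -96*14 = -1344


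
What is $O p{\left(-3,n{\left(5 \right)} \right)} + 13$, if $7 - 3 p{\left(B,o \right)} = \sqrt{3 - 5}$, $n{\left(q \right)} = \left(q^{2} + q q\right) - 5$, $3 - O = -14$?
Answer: $\frac{158}{3} - \frac{17 i \sqrt{2}}{3} \approx 52.667 - 8.0139 i$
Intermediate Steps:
$O = 17$ ($O = 3 - -14 = 3 + 14 = 17$)
$n{\left(q \right)} = -5 + 2 q^{2}$ ($n{\left(q \right)} = \left(q^{2} + q^{2}\right) - 5 = 2 q^{2} - 5 = -5 + 2 q^{2}$)
$p{\left(B,o \right)} = \frac{7}{3} - \frac{i \sqrt{2}}{3}$ ($p{\left(B,o \right)} = \frac{7}{3} - \frac{\sqrt{3 - 5}}{3} = \frac{7}{3} - \frac{\sqrt{-2}}{3} = \frac{7}{3} - \frac{i \sqrt{2}}{3}$)
$O p{\left(-3,n{\left(5 \right)} \right)} + 13 = 17 \left(\frac{7}{3} - \frac{i \sqrt{2}}{3}\right) + 13 = \left(\frac{119}{3} - \frac{17 i \sqrt{2}}{3}\right) + 13 = \frac{158}{3} - \frac{17 i \sqrt{2}}{3}$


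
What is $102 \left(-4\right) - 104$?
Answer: $-512$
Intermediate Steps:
$102 \left(-4\right) - 104 = -408 - 104 = -512$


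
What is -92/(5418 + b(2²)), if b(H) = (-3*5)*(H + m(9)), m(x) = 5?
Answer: -92/5283 ≈ -0.017414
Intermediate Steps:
b(H) = -75 - 15*H (b(H) = (-3*5)*(H + 5) = -15*(5 + H) = -75 - 15*H)
-92/(5418 + b(2²)) = -92/(5418 + (-75 - 15*2²)) = -92/(5418 + (-75 - 15*4)) = -92/(5418 + (-75 - 60)) = -92/(5418 - 135) = -92/5283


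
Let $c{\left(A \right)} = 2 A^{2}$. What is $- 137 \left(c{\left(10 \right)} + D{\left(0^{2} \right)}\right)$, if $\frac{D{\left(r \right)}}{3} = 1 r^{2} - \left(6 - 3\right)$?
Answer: $-26167$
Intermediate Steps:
$D{\left(r \right)} = -9 + 3 r^{2}$ ($D{\left(r \right)} = 3 \left(1 r^{2} - \left(6 - 3\right)\right) = 3 \left(r^{2} - \left(6 - 3\right)\right) = 3 \left(r^{2} - 3\right) = 3 \left(-3 + r^{2}\right) = -9 + 3 r^{2}$)
$- 137 \left(c{\left(10 \right)} + D{\left(0^{2} \right)}\right) = - 137 \left(2 \cdot 10^{2} - \left(9 - 3 \left(0^{2}\right)^{2}\right)\right) = - 137 \left(2 \cdot 100 - \left(9 - 3 \cdot 0^{2}\right)\right) = - 137 \left(200 + \left(-9 + 3 \cdot 0\right)\right) = - 137 \left(200 + \left(-9 + 0\right)\right) = - 137 \left(200 - 9\right) = \left(-137\right) 191 = -26167$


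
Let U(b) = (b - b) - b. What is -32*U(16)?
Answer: 512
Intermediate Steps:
U(b) = -b (U(b) = 0 - b = -b)
-32*U(16) = -(-32)*16 = -32*(-16) = 512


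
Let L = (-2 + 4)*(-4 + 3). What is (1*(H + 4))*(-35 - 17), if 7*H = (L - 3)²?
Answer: -2756/7 ≈ -393.71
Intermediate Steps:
L = -2 (L = 2*(-1) = -2)
H = 25/7 (H = (-2 - 3)²/7 = (⅐)*(-5)² = (⅐)*25 = 25/7 ≈ 3.5714)
(1*(H + 4))*(-35 - 17) = (1*(25/7 + 4))*(-35 - 17) = (1*(53/7))*(-52) = (53/7)*(-52) = -2756/7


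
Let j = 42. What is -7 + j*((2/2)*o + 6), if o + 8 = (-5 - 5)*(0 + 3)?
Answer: -1351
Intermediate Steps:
o = -38 (o = -8 + (-5 - 5)*(0 + 3) = -8 - 10*3 = -8 - 30 = -38)
-7 + j*((2/2)*o + 6) = -7 + 42*((2/2)*(-38) + 6) = -7 + 42*((2*(½))*(-38) + 6) = -7 + 42*(1*(-38) + 6) = -7 + 42*(-38 + 6) = -7 + 42*(-32) = -7 - 1344 = -1351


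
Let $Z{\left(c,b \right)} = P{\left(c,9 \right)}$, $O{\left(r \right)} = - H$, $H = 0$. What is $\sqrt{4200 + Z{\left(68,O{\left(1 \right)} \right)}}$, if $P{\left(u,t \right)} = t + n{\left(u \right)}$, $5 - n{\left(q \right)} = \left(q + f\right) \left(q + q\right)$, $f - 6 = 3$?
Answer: $i \sqrt{6258} \approx 79.108 i$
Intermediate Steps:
$f = 9$ ($f = 6 + 3 = 9$)
$n{\left(q \right)} = 5 - 2 q \left(9 + q\right)$ ($n{\left(q \right)} = 5 - \left(q + 9\right) \left(q + q\right) = 5 - \left(9 + q\right) 2 q = 5 - 2 q \left(9 + q\right)$)
$O{\left(r \right)} = 0$ ($O{\left(r \right)} = \left(-1\right) 0 = 0$)
$P{\left(u,t \right)} = 5 + t - 18 u - 2 u^{2}$ ($P{\left(u,t \right)} = t - \left(-5 + 2 u^{2} + 18 u\right) = 5 + t - 18 u - 2 u^{2}$)
$Z{\left(c,b \right)} = 14 - 18 c - 2 c^{2}$ ($Z{\left(c,b \right)} = 5 + 9 - 18 c - 2 c^{2} = 14 - 18 c - 2 c^{2}$)
$\sqrt{4200 + Z{\left(68,O{\left(1 \right)} \right)}} = \sqrt{4200 - \left(1210 + 9248\right)} = \sqrt{4200 - 10458} = \sqrt{-6258} = i \sqrt{6258}$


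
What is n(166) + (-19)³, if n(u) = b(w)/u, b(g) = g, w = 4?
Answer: -569295/83 ≈ -6859.0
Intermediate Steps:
n(u) = 4/u
n(166) + (-19)³ = 4/166 + (-19)³ = 4*(1/166) - 6859 = 2/83 - 6859 = -569295/83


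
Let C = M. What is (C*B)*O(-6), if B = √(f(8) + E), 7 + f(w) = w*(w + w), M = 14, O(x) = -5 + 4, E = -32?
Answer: -14*√89 ≈ -132.08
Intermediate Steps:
O(x) = -1
f(w) = -7 + 2*w² (f(w) = -7 + w*(w + w) = -7 + w*(2*w) = -7 + 2*w²)
C = 14
B = √89 (B = √((-7 + 2*8²) - 32) = √((-7 + 2*64) - 32) = √((-7 + 128) - 32) = √(121 - 32) = √89 ≈ 9.4340)
(C*B)*O(-6) = (14*√89)*(-1) = -14*√89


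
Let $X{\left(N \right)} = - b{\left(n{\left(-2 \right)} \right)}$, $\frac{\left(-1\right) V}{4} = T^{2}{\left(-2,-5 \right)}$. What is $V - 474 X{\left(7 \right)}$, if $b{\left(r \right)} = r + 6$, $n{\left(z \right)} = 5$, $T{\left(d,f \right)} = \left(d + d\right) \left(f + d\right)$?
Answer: $2078$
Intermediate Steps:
$T{\left(d,f \right)} = 2 d \left(d + f\right)$
$b{\left(r \right)} = 6 + r$
$V = -3136$ ($V = - 4 \left(2 \left(-2\right) \left(-2 - 5\right)\right)^{2} = - 4 \left(2 \left(-2\right) \left(-7\right)\right)^{2} = - 4 \cdot 28^{2} = \left(-4\right) 784 = -3136$)
$X{\left(N \right)} = -11$ ($X{\left(N \right)} = - (6 + 5) = \left(-1\right) 11 = -11$)
$V - 474 X{\left(7 \right)} = -3136 - -5214 = -3136 + 5214 = 2078$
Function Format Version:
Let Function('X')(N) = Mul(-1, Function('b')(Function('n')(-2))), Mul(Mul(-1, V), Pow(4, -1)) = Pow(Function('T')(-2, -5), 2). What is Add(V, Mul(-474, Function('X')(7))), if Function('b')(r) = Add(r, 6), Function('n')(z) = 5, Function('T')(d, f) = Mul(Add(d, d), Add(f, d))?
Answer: 2078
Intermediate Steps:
Function('T')(d, f) = Mul(2, d, Add(d, f)) (Function('T')(d, f) = Mul(Mul(2, d), Add(d, f)) = Mul(2, d, Add(d, f)))
Function('b')(r) = Add(6, r)
V = -3136 (V = Mul(-4, Pow(Mul(2, -2, Add(-2, -5)), 2)) = Mul(-4, Pow(Mul(2, -2, -7), 2)) = Mul(-4, Pow(28, 2)) = Mul(-4, 784) = -3136)
Function('X')(N) = -11 (Function('X')(N) = Mul(-1, Add(6, 5)) = Mul(-1, 11) = -11)
Add(V, Mul(-474, Function('X')(7))) = Add(-3136, Mul(-474, -11)) = Add(-3136, 5214) = 2078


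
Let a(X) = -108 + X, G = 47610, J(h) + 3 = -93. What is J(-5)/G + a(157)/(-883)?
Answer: -402943/7006605 ≈ -0.057509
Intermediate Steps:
J(h) = -96 (J(h) = -3 - 93 = -96)
J(-5)/G + a(157)/(-883) = -96/47610 + (-108 + 157)/(-883) = -96*1/47610 + 49*(-1/883) = -16/7935 - 49/883 = -402943/7006605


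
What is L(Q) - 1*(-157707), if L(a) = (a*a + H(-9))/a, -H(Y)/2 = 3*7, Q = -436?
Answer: 34285099/218 ≈ 1.5727e+5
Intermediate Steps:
H(Y) = -42 (H(Y) = -6*7 = -2*21 = -42)
L(a) = (-42 + a²)/a (L(a) = (a*a - 42)/a = (a² - 42)/a = (-42 + a²)/a)
L(Q) - 1*(-157707) = (-436 - 42/(-436)) - 1*(-157707) = (-436 - 42*(-1/436)) + 157707 = (-436 + 21/218) + 157707 = -95027/218 + 157707 = 34285099/218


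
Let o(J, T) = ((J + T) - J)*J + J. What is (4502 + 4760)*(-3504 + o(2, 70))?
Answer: -31138844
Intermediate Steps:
o(J, T) = J + J*T (o(J, T) = T*J + J = J*T + J = J + J*T)
(4502 + 4760)*(-3504 + o(2, 70)) = (4502 + 4760)*(-3504 + 2*(1 + 70)) = 9262*(-3504 + 2*71) = 9262*(-3504 + 142) = 9262*(-3362) = -31138844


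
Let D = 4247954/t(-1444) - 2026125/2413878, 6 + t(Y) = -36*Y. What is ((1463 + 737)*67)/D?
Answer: 46005135250800/25245593981 ≈ 1822.3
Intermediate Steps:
t(Y) = -6 - 36*Y
D = 1691454796727/20911425114 (D = 4247954/(-6 - 36*(-1444)) - 2026125/2413878 = 4247954/(-6 + 51984) - 2026125*1/2413878 = 4247954/51978 - 675375/804626 = 4247954*(1/51978) - 675375/804626 = 2123977/25989 - 675375/804626 = 1691454796727/20911425114 ≈ 80.887)
((1463 + 737)*67)/D = ((1463 + 737)*67)/(1691454796727/20911425114) = (2200*67)*(20911425114/1691454796727) = 147400*(20911425114/1691454796727) = 46005135250800/25245593981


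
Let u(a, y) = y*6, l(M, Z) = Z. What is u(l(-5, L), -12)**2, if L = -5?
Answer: 5184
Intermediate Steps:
u(a, y) = 6*y
u(l(-5, L), -12)**2 = (6*(-12))**2 = (-72)**2 = 5184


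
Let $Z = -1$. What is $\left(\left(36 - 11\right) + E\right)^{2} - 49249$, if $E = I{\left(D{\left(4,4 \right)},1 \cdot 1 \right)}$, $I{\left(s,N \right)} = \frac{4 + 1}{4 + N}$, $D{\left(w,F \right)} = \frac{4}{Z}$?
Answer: $-48573$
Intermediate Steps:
$D{\left(w,F \right)} = -4$ ($D{\left(w,F \right)} = \frac{4}{-1} = 4 \left(-1\right) = -4$)
$I{\left(s,N \right)} = \frac{5}{4 + N}$
$E = 1$ ($E = \frac{5}{4 + 1 \cdot 1} = \frac{5}{4 + 1} = \frac{5}{5} = 5 \cdot \frac{1}{5} = 1$)
$\left(\left(36 - 11\right) + E\right)^{2} - 49249 = \left(\left(36 - 11\right) + 1\right)^{2} - 49249 = \left(25 + 1\right)^{2} - 49249 = 26^{2} - 49249 = 676 - 49249 = -48573$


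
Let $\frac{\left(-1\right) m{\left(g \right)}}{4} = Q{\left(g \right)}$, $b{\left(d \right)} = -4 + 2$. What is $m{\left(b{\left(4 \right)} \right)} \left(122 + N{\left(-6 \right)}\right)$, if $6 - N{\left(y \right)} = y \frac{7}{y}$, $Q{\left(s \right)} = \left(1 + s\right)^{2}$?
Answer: $-484$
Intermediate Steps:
$b{\left(d \right)} = -2$
$m{\left(g \right)} = - 4 \left(1 + g\right)^{2}$
$N{\left(y \right)} = -1$ ($N{\left(y \right)} = 6 - y \frac{7}{y} = 6 - 7 = -1$)
$m{\left(b{\left(4 \right)} \right)} \left(122 + N{\left(-6 \right)}\right) = - 4 \left(1 - 2\right)^{2} \left(122 - 1\right) = - 4 \left(-1\right)^{2} \cdot 121 = \left(-4\right) 1 \cdot 121 = \left(-4\right) 121 = -484$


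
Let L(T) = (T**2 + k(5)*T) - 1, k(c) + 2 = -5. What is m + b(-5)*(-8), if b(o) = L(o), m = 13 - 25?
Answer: -484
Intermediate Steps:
m = -12
k(c) = -7 (k(c) = -2 - 5 = -7)
L(T) = -1 + T**2 - 7*T (L(T) = (T**2 - 7*T) - 1 = -1 + T**2 - 7*T)
b(o) = -1 + o**2 - 7*o
m + b(-5)*(-8) = -12 + (-1 + (-5)**2 - 7*(-5))*(-8) = -12 + (-1 + 25 + 35)*(-8) = -12 + 59*(-8) = -12 - 472 = -484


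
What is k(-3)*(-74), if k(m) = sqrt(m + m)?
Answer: -74*I*sqrt(6) ≈ -181.26*I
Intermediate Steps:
k(m) = sqrt(2)*sqrt(m) (k(m) = sqrt(2*m) = sqrt(2)*sqrt(m))
k(-3)*(-74) = (sqrt(2)*sqrt(-3))*(-74) = (sqrt(2)*(I*sqrt(3)))*(-74) = (I*sqrt(6))*(-74) = -74*I*sqrt(6)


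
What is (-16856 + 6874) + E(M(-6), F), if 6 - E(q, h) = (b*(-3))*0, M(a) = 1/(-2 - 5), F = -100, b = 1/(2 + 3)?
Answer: -9976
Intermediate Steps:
b = 1/5 ≈ 0.20000
M(a) = -1/7 (M(a) = 1/(-7) = -1/7)
E(q, h) = 6 (E(q, h) = 6 - (1/5)*(-3)*0 = 6 - (-3)*0/5 = 6 - 1*0 = 6 + 0 = 6)
(-16856 + 6874) + E(M(-6), F) = (-16856 + 6874) + 6 = -9982 + 6 = -9976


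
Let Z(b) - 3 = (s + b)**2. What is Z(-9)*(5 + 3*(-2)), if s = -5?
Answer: -199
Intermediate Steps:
Z(b) = 3 + (-5 + b)**2
Z(-9)*(5 + 3*(-2)) = (3 + (-5 - 9)**2)*(5 + 3*(-2)) = (3 + (-14)**2)*(5 - 6) = (3 + 196)*(-1) = 199*(-1) = -199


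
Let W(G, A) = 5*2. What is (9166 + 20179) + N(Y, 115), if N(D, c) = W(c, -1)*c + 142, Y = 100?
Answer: 30637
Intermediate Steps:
W(G, A) = 10
N(D, c) = 142 + 10*c (N(D, c) = 10*c + 142 = 142 + 10*c)
(9166 + 20179) + N(Y, 115) = (9166 + 20179) + (142 + 10*115) = 29345 + (142 + 1150) = 29345 + 1292 = 30637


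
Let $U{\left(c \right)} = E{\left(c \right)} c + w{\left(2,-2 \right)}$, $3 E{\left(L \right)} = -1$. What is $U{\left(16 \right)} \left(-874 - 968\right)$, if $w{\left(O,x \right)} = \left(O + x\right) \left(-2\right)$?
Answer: $9824$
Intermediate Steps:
$E{\left(L \right)} = - \frac{1}{3}$ ($E{\left(L \right)} = \frac{1}{3} \left(-1\right) = - \frac{1}{3}$)
$w{\left(O,x \right)} = - 2 O - 2 x$
$U{\left(c \right)} = - \frac{c}{3}$ ($U{\left(c \right)} = - \frac{c}{3} - 0 = - \frac{c}{3} + \left(-4 + 4\right) = - \frac{c}{3} + 0 = - \frac{c}{3}$)
$U{\left(16 \right)} \left(-874 - 968\right) = \left(- \frac{1}{3}\right) 16 \left(-874 - 968\right) = \left(- \frac{16}{3}\right) \left(-1842\right) = 9824$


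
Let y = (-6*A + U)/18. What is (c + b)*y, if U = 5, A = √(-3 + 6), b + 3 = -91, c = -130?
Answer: -560/9 + 224*√3/3 ≈ 67.104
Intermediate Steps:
b = -94 (b = -3 - 91 = -94)
A = √3 ≈ 1.7320
y = 5/18 - √3/3 (y = (-6*√3 + 5)/18 = (5 - 6*√3)*(1/18) = 5/18 - √3/3 ≈ -0.29957)
(c + b)*y = (-130 - 94)*(5/18 - √3/3) = -224*(5/18 - √3/3) = -560/9 + 224*√3/3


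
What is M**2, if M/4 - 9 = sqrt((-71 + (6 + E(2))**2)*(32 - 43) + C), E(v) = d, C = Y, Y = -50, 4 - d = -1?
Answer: -8304 + 2880*I*sqrt(6) ≈ -8304.0 + 7054.5*I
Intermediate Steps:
d = 5 (d = 4 - 1*(-1) = 4 + 1 = 5)
C = -50
E(v) = 5
M = 36 + 40*I*sqrt(6) (M = 36 + 4*sqrt((-71 + (6 + 5)**2)*(32 - 43) - 50) = 36 + 4*sqrt((-71 + 11**2)*(-11) - 50) = 36 + 4*sqrt((-71 + 121)*(-11) - 50) = 36 + 4*sqrt(50*(-11) - 50) = 36 + 4*sqrt(-550 - 50) = 36 + 4*sqrt(-600) = 36 + 4*(10*I*sqrt(6)) = 36 + 40*I*sqrt(6) ≈ 36.0 + 97.98*I)
M**2 = (36 + 40*I*sqrt(6))**2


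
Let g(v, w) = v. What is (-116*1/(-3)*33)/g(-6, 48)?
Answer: -638/3 ≈ -212.67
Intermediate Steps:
(-116*1/(-3)*33)/g(-6, 48) = (-116*1/(-3)*33)/(-6) = (-116*1*(-⅓)*33)*(-⅙) = (-116*(-1)/3*33)*(-⅙) = (-29*(-4/3)*33)*(-⅙) = ((116/3)*33)*(-⅙) = 1276*(-⅙) = -638/3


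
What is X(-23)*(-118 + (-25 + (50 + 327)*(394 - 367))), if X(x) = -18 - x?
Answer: 50180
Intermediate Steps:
X(-23)*(-118 + (-25 + (50 + 327)*(394 - 367))) = (-18 - 1*(-23))*(-118 + (-25 + (50 + 327)*(394 - 367))) = (-18 + 23)*(-118 + (-25 + 377*27)) = 5*(-118 + (-25 + 10179)) = 5*(-118 + 10154) = 5*10036 = 50180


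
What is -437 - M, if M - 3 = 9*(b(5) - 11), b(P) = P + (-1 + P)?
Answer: -422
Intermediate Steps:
b(P) = -1 + 2*P
M = -15 (M = 3 + 9*((-1 + 2*5) - 11) = 3 + 9*((-1 + 10) - 11) = 3 + 9*(9 - 11) = 3 + 9*(-2) = 3 - 18 = -15)
-437 - M = -437 - 1*(-15) = -437 + 15 = -422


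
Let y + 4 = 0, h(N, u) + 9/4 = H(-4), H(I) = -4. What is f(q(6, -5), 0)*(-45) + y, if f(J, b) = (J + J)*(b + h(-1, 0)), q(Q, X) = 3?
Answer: 3367/2 ≈ 1683.5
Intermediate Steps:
h(N, u) = -25/4 (h(N, u) = -9/4 - 4 = -25/4)
f(J, b) = 2*J*(-25/4 + b) (f(J, b) = (J + J)*(b - 25/4) = (2*J)*(-25/4 + b) = 2*J*(-25/4 + b))
y = -4 (y = -4 + 0 = -4)
f(q(6, -5), 0)*(-45) + y = ((1/2)*3*(-25 + 4*0))*(-45) - 4 = ((1/2)*3*(-25 + 0))*(-45) - 4 = ((1/2)*3*(-25))*(-45) - 4 = -75/2*(-45) - 4 = 3375/2 - 4 = 3367/2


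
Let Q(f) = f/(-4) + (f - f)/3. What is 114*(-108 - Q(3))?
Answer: -24453/2 ≈ -12227.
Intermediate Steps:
Q(f) = -f/4 (Q(f) = f*(-¼) + 0*(⅓) = -f/4 + 0 = -f/4)
114*(-108 - Q(3)) = 114*(-108 - (-1)*3/4) = 114*(-108 - 1*(-¾)) = 114*(-108 + ¾) = 114*(-429/4) = -24453/2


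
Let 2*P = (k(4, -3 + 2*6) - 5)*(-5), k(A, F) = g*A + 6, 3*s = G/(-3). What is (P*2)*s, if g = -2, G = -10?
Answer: 350/9 ≈ 38.889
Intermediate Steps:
s = 10/9 (s = (-10/(-3))/3 = (-10*(-1/3))/3 = (1/3)*(10/3) = 10/9 ≈ 1.1111)
k(A, F) = 6 - 2*A (k(A, F) = -2*A + 6 = 6 - 2*A)
P = 35/2 (P = (((6 - 2*4) - 5)*(-5))/2 = (((6 - 8) - 5)*(-5))/2 = ((-2 - 5)*(-5))/2 = (-7*(-5))/2 = (1/2)*35 = 35/2 ≈ 17.500)
(P*2)*s = ((35/2)*2)*(10/9) = 35*(10/9) = 350/9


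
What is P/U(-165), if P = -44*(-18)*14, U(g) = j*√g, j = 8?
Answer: -42*I*√165/5 ≈ -107.9*I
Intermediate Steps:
U(g) = 8*√g
P = 11088 (P = 792*14 = 11088)
P/U(-165) = 11088/((8*√(-165))) = 11088/((8*(I*√165))) = 11088/((8*I*√165)) = 11088*(-I*√165/1320) = -42*I*√165/5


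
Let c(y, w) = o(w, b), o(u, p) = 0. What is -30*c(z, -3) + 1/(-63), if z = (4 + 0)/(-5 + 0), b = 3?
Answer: -1/63 ≈ -0.015873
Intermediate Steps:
z = -⅘ (z = 4/(-5) = 4*(-⅕) = -⅘ ≈ -0.80000)
c(y, w) = 0
-30*c(z, -3) + 1/(-63) = -30*0 + 1/(-63) = 0 - 1/63 = -1/63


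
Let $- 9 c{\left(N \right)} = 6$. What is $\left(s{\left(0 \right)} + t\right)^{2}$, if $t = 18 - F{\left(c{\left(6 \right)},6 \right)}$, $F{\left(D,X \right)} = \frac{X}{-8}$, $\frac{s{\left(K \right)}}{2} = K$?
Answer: $\frac{5625}{16} \approx 351.56$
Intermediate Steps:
$s{\left(K \right)} = 2 K$
$c{\left(N \right)} = - \frac{2}{3}$ ($c{\left(N \right)} = \left(- \frac{1}{9}\right) 6 = - \frac{2}{3}$)
$F{\left(D,X \right)} = - \frac{X}{8}$ ($F{\left(D,X \right)} = X \left(- \frac{1}{8}\right) = - \frac{X}{8}$)
$t = \frac{75}{4}$ ($t = 18 - \left(- \frac{1}{8}\right) 6 = 18 - - \frac{3}{4} = 18 + \frac{3}{4} = \frac{75}{4} \approx 18.75$)
$\left(s{\left(0 \right)} + t\right)^{2} = \left(2 \cdot 0 + \frac{75}{4}\right)^{2} = \left(0 + \frac{75}{4}\right)^{2} = \left(\frac{75}{4}\right)^{2} = \frac{5625}{16}$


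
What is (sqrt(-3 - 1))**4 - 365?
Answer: -349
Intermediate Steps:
(sqrt(-3 - 1))**4 - 365 = (sqrt(-4))**4 - 365 = (2*I)**4 - 365 = 16 - 365 = -349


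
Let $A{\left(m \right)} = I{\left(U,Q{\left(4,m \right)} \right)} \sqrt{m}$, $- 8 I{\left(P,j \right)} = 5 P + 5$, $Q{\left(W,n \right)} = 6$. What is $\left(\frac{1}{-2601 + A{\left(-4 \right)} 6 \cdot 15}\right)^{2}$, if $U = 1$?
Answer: $\frac{6908}{47793707883} - \frac{7225 i}{286762247298} \approx 1.4454 \cdot 10^{-7} - 2.5195 \cdot 10^{-8} i$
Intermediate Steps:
$I{\left(P,j \right)} = - \frac{5}{8} - \frac{5 P}{8}$ ($I{\left(P,j \right)} = - \frac{5 P + 5}{8} = - \frac{5 + 5 P}{8} = - \frac{5}{8} - \frac{5 P}{8}$)
$A{\left(m \right)} = - \frac{5 \sqrt{m}}{4}$ ($A{\left(m \right)} = \left(- \frac{5}{8} - \frac{5}{8}\right) \sqrt{m} = - \frac{5 \sqrt{m}}{4}$)
$\left(\frac{1}{-2601 + A{\left(-4 \right)} 6 \cdot 15}\right)^{2} = \left(\frac{1}{-2601 + - \frac{5 \sqrt{-4}}{4} \cdot 6 \cdot 15}\right)^{2} = \left(\frac{1}{-2601 + - \frac{5 \cdot 2 i}{4} \cdot 6 \cdot 15}\right)^{2} = \left(\frac{1}{-2601 + - \frac{5 i}{2} \cdot 6 \cdot 15}\right)^{2} = \left(\frac{1}{-2601 + - 15 i 15}\right)^{2} = \left(\frac{1}{-2601 - 225 i}\right)^{2} = \left(\frac{-2601 + 225 i}{6815826}\right)^{2} = \frac{\left(-2601 + 225 i\right)^{2}}{46455484062276}$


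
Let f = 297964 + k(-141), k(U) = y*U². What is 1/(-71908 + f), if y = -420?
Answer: -1/8123964 ≈ -1.2309e-7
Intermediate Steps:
k(U) = -420*U²
f = -8052056 (f = 297964 - 420*(-141)² = 297964 - 420*19881 = 297964 - 8350020 = -8052056)
1/(-71908 + f) = 1/(-71908 - 8052056) = 1/(-8123964) = -1/8123964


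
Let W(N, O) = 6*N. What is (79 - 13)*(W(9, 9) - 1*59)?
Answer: -330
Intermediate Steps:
(79 - 13)*(W(9, 9) - 1*59) = (79 - 13)*(6*9 - 1*59) = 66*(54 - 59) = 66*(-5) = -330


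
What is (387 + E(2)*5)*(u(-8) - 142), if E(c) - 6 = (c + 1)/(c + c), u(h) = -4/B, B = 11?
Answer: -119799/2 ≈ -59900.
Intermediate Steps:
u(h) = -4/11
E(c) = 6 + (1 + c)/(2*c) (E(c) = 6 + (c + 1)/(c + c) = 6 + (1 + c)/((2*c)) = 6 + (1 + c)*(1/(2*c)) = 6 + (1 + c)/(2*c))
(387 + E(2)*5)*(u(-8) - 142) = (387 + ((½)*(1 + 13*2)/2)*5)*(-4/11 - 142) = (387 + ((½)*(½)*(1 + 26))*5)*(-1566/11) = (387 + ((½)*(½)*27)*5)*(-1566/11) = (387 + (27/4)*5)*(-1566/11) = (387 + 135/4)*(-1566/11) = (1683/4)*(-1566/11) = -119799/2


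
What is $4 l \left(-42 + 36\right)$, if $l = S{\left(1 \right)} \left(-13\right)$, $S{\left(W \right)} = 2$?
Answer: $624$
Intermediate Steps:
$l = -26$ ($l = 2 \left(-13\right) = -26$)
$4 l \left(-42 + 36\right) = 4 \left(-26\right) \left(-42 + 36\right) = \left(-104\right) \left(-6\right) = 624$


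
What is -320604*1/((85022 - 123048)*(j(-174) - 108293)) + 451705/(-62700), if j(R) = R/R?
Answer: -46502533938379/6454826420460 ≈ -7.2043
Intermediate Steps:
j(R) = 1
-320604*1/((85022 - 123048)*(j(-174) - 108293)) + 451705/(-62700) = -320604*1/((1 - 108293)*(85022 - 123048)) + 451705/(-62700) = -320604/((-108292*(-38026))) + 451705*(-1/62700) = -320604/4117911592 - 90341/12540 = -320604*1/4117911592 - 90341/12540 = -80151/1029477898 - 90341/12540 = -46502533938379/6454826420460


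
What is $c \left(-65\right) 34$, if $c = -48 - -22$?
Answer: $57460$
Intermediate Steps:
$c = -26$ ($c = -48 + 22 = -26$)
$c \left(-65\right) 34 = \left(-26\right) \left(-65\right) 34 = 1690 \cdot 34 = 57460$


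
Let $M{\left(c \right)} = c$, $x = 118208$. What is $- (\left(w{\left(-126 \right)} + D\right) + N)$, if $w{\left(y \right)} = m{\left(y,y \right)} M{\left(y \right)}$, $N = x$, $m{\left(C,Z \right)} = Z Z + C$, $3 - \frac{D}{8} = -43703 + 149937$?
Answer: $2716140$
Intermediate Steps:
$D = -849848$ ($D = 24 - 8 \left(-43703 + 149937\right) = 24 - 849872 = -849848$)
$m{\left(C,Z \right)} = C + Z^{2}$ ($m{\left(C,Z \right)} = Z^{2} + C = C + Z^{2}$)
$N = 118208$
$w{\left(y \right)} = y \left(y + y^{2}\right)$ ($w{\left(y \right)} = \left(y + y^{2}\right) y = y \left(y + y^{2}\right)$)
$- (\left(w{\left(-126 \right)} + D\right) + N) = - (\left(\left(-126\right)^{2} \left(1 - 126\right) - 849848\right) + 118208) = - (\left(15876 \left(-125\right) - 849848\right) + 118208) = - (\left(-1984500 - 849848\right) + 118208) = - (-2834348 + 118208) = \left(-1\right) \left(-2716140\right) = 2716140$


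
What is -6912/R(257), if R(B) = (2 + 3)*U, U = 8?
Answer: -864/5 ≈ -172.80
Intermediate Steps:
R(B) = 40 (R(B) = (2 + 3)*8 = 5*8 = 40)
-6912/R(257) = -6912/40 = -6912*1/40 = -864/5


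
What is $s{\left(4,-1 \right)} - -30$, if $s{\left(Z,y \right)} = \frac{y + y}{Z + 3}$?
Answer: $\frac{208}{7} \approx 29.714$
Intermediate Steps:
$s{\left(Z,y \right)} = \frac{2 y}{3 + Z}$
$s{\left(4,-1 \right)} - -30 = 2 \left(-1\right) \frac{1}{3 + 4} - -30 = 2 \left(-1\right) \frac{1}{7} + 30 = - \frac{2}{7} + 30 = \frac{208}{7}$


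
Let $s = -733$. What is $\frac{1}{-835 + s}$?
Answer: $- \frac{1}{1568} \approx -0.00063775$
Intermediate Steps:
$\frac{1}{-835 + s} = \frac{1}{-835 - 733} = \frac{1}{-1568} = - \frac{1}{1568}$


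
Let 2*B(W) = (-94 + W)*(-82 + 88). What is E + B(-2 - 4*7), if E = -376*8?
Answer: -3380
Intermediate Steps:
E = -3008
B(W) = -282 + 3*W (B(W) = ((-94 + W)*(-82 + 88))/2 = ((-94 + W)*6)/2 = (-564 + 6*W)/2 = -282 + 3*W)
E + B(-2 - 4*7) = -3008 + (-282 + 3*(-2 - 4*7)) = -3008 + (-282 + 3*(-2 - 28)) = -3008 + (-282 + 3*(-30)) = -3008 + (-282 - 90) = -3008 - 372 = -3380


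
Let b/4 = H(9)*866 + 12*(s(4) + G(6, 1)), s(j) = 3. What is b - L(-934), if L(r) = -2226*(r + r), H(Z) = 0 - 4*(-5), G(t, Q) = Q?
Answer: -4088696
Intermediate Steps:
H(Z) = 20 (H(Z) = 0 + 20 = 20)
L(r) = -4452*r
b = 69472 (b = 4*(20*866 + 12*(3 + 1)) = 4*(17320 + 12*4) = 4*(17320 + 48) = 4*17368 = 69472)
b - L(-934) = 69472 - (-4452)*(-934) = 69472 - 1*4158168 = 69472 - 4158168 = -4088696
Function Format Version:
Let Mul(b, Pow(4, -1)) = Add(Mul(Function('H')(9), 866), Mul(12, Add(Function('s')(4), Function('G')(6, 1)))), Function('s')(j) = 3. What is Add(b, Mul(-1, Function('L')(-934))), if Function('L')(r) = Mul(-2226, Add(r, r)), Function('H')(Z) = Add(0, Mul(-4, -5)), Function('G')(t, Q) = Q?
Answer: -4088696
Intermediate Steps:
Function('H')(Z) = 20 (Function('H')(Z) = Add(0, 20) = 20)
Function('L')(r) = Mul(-4452, r) (Function('L')(r) = Mul(-2226, Mul(2, r)) = Mul(-4452, r))
b = 69472 (b = Mul(4, Add(Mul(20, 866), Mul(12, Add(3, 1)))) = Mul(4, Add(17320, Mul(12, 4))) = Mul(4, Add(17320, 48)) = Mul(4, 17368) = 69472)
Add(b, Mul(-1, Function('L')(-934))) = Add(69472, Mul(-1, Mul(-4452, -934))) = Add(69472, Mul(-1, 4158168)) = Add(69472, -4158168) = -4088696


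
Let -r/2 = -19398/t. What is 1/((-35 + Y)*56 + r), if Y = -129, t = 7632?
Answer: -12/110147 ≈ -0.00010895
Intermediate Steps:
r = 61/12 (r = -(-38796)/7632 = -2*(-61/24) = 61/12 ≈ 5.0833)
1/((-35 + Y)*56 + r) = 1/((-35 - 129)*56 + 61/12) = 1/(-164*56 + 61/12) = 1/(-9184 + 61/12) = 1/(-110147/12) = -12/110147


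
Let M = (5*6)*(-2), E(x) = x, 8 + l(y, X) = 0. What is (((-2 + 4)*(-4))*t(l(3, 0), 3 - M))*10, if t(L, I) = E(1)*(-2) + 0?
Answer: 160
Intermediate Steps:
l(y, X) = -8 (l(y, X) = -8 + 0 = -8)
M = -60 (M = 30*(-2) = -60)
t(L, I) = -2 (t(L, I) = 1*(-2) + 0 = -2 + 0 = -2)
(((-2 + 4)*(-4))*t(l(3, 0), 3 - M))*10 = (((-2 + 4)*(-4))*(-2))*10 = ((2*(-4))*(-2))*10 = -8*(-2)*10 = 16*10 = 160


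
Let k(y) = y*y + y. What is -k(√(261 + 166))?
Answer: -427 - √427 ≈ -447.66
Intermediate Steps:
k(y) = y + y² (k(y) = y² + y = y + y²)
-k(√(261 + 166)) = -√(261 + 166)*(1 + √(261 + 166)) = -√427*(1 + √427)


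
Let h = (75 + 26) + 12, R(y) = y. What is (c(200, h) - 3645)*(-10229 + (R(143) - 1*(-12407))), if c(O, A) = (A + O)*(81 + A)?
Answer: 132475717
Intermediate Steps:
h = 113 (h = 101 + 12 = 113)
c(O, A) = (81 + A)*(A + O)
(c(200, h) - 3645)*(-10229 + (R(143) - 1*(-12407))) = ((113² + 81*113 + 81*200 + 113*200) - 3645)*(-10229 + (143 - 1*(-12407))) = ((12769 + 9153 + 16200 + 22600) - 3645)*(-10229 + (143 + 12407)) = (60722 - 3645)*(-10229 + 12550) = 57077*2321 = 132475717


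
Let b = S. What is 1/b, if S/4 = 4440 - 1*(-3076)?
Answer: 1/30064 ≈ 3.3262e-5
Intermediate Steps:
S = 30064 (S = 4*(4440 - 1*(-3076)) = 4*(4440 + 3076) = 4*7516 = 30064)
b = 30064
1/b = 1/30064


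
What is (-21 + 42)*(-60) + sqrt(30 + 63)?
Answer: -1260 + sqrt(93) ≈ -1250.4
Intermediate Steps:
(-21 + 42)*(-60) + sqrt(30 + 63) = 21*(-60) + sqrt(93) = -1260 + sqrt(93)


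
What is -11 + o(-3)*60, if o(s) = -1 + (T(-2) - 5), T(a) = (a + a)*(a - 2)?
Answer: 589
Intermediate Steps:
T(a) = 2*a*(-2 + a) (T(a) = (2*a)*(-2 + a) = 2*a*(-2 + a))
o(s) = 10 (o(s) = -1 + (2*(-2)*(-2 - 2) - 5) = -1 + (2*(-2)*(-4) - 5) = -1 + (16 - 5) = -1 + 11 = 10)
-11 + o(-3)*60 = -11 + 10*60 = -11 + 600 = 589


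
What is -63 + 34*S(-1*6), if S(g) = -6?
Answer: -267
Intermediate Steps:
-63 + 34*S(-1*6) = -63 + 34*(-6) = -63 - 204 = -267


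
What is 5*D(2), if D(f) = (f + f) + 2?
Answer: 30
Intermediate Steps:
D(f) = 2 + 2*f (D(f) = 2*f + 2 = 2 + 2*f)
5*D(2) = 5*(2 + 2*2) = 5*(2 + 4) = 5*6 = 30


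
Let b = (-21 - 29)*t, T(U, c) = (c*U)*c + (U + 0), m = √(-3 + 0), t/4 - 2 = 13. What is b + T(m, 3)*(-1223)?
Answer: -3000 - 12230*I*√3 ≈ -3000.0 - 21183.0*I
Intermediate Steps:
t = 60 (t = 8 + 4*13 = 8 + 52 = 60)
m = I*√3 (m = √(-3) = I*√3 ≈ 1.732*I)
T(U, c) = U + U*c² (T(U, c) = (U*c)*c + U = U*c² + U = U + U*c²)
b = -3000 (b = (-21 - 29)*60 = -50*60 = -3000)
b + T(m, 3)*(-1223) = -3000 + ((I*√3)*(1 + 3²))*(-1223) = -3000 + ((I*√3)*(1 + 9))*(-1223) = -3000 + ((I*√3)*10)*(-1223) = -3000 + (10*I*√3)*(-1223) = -3000 - 12230*I*√3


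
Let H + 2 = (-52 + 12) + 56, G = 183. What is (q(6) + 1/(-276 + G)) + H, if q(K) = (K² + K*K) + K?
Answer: 8555/93 ≈ 91.989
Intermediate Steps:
q(K) = K + 2*K² (q(K) = (K² + K²) + K = 2*K² + K = K + 2*K²)
H = 14 (H = -2 + ((-52 + 12) + 56) = -2 + (-40 + 56) = -2 + 16 = 14)
(q(6) + 1/(-276 + G)) + H = (6*(1 + 2*6) + 1/(-276 + 183)) + 14 = (6*(1 + 12) + 1/(-93)) + 14 = (6*13 - 1/93) + 14 = (78 - 1/93) + 14 = 7253/93 + 14 = 8555/93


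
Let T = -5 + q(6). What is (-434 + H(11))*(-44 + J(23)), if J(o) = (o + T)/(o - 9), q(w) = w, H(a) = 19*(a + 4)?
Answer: 44104/7 ≈ 6300.6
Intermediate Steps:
H(a) = 76 + 19*a (H(a) = 19*(4 + a) = 76 + 19*a)
T = 1 (T = -5 + 6 = 1)
J(o) = (1 + o)/(-9 + o) (J(o) = (o + 1)/(o - 9) = (1 + o)/(-9 + o))
(-434 + H(11))*(-44 + J(23)) = (-434 + (76 + 19*11))*(-44 + (1 + 23)/(-9 + 23)) = (-434 + (76 + 209))*(-44 + 24/14) = (-434 + 285)*(-44 + (1/14)*24) = -149*(-44 + 12/7) = -149*(-296/7) = 44104/7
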